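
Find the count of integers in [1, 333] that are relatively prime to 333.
216

333 = 3^2 × 37
φ(n) = n × ∏(1 - 1/p) for each prime p dividing n
φ(333) = 333 × (1 - 1/3) × (1 - 1/37) = 216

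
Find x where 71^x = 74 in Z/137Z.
8

Baby-step giant-step with step n = ⌈√137⌉ = 12.
Baby steps 71^j mod 137 (j:value) for j=0..11: 0:1, 1:71, 2:109, 3:67, 4:99, 5:42, 6:105, 7:57, 8:74, 9:48, 10:120, 11:26.
h = 74 is already in the table at j=8, so x = 8.
Check: 71^8 ≡ 74 (mod 137).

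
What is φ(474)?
156

474 = 2 × 3 × 79
φ(n) = n × ∏(1 - 1/p) for each prime p dividing n
φ(474) = 474 × (1 - 1/2) × (1 - 1/3) × (1 - 1/79) = 156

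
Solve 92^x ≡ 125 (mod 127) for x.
117

Baby-step giant-step with step n = ⌈√127⌉ = 12.
Baby steps 92^j mod 127 (j:value) for j=0..11: 0:1, 1:92, 2:82, 3:51, 4:120, 5:118, 6:61, 7:24, 8:49, 9:63, 10:81, 11:86.
Giant-step multiplier: 92^(-12) ≡ 92^(126-12) = 92^114 ≡ 117 (mod 127).
Giant steps γ_i = 125·117^i mod 127: γ_0=125, γ_1=20, γ_2=54, γ_3=95, γ_4=66, γ_5=102, γ_6=123, γ_7=40, γ_8=108, γ_9=63 (in table at j=9).
x = i·n + j = 9·12 + 9 = 117.
Check: 92^117 ≡ 125 (mod 127).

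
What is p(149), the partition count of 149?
37027355200

p(n) counts ways to write n as a sum of positive integers (order ignored).
Euler's pentagonal recurrence: p(k) = p(k-1) + p(k-2) - p(k-5) - p(k-7) + p(k-12) + p(k-15) - ... (offsets j(3j∓1)/2, signs ++--, p(0)=1, p(<0)=0).
DP table for k = 0..148: p(0)=1, p(1)=1, p(2)=2, p(3)=3, p(4)=5, p(5)=7, p(6)=11, p(7)=15, p(8)=22, p(9)=30, p(10)=42, p(11)=56, p(12)=77, p(13)=101, p(14)=135, p(15)=176, p(16)=231, p(17)=297, p(18)=385, p(19)=490, p(20)=627, p(21)=792, p(22)=1002, p(23)=1255, p(24)=1575, p(25)=1958, p(26)=2436, p(27)=3010, p(28)=3718, p(29)=4565, p(30)=5604, p(31)=6842, p(32)=8349, p(33)=10143, p(34)=12310, p(35)=14883, p(36)=17977, p(37)=21637, p(38)=26015, p(39)=31185, p(40)=37338, p(41)=44583, p(42)=53174, p(43)=63261, p(44)=75175, p(45)=89134, p(46)=105558, p(47)=124754, p(48)=147273, p(49)=173525, p(50)=204226, p(51)=239943, p(52)=281589, p(53)=329931, p(54)=386155, p(55)=451276, p(56)=526823, p(57)=614154, p(58)=715220, p(59)=831820, p(60)=966467, p(61)=1121505, p(62)=1300156, p(63)=1505499, p(64)=1741630, p(65)=2012558, p(66)=2323520, p(67)=2679689, p(68)=3087735, p(69)=3554345, p(70)=4087968, p(71)=4697205, p(72)=5392783, p(73)=6185689, p(74)=7089500, p(75)=8118264, p(76)=9289091, p(77)=10619863, p(78)=12132164, p(79)=13848650, p(80)=15796476, p(81)=18004327, p(82)=20506255, p(83)=23338469, p(84)=26543660, p(85)=30167357, p(86)=34262962, p(87)=38887673, p(88)=44108109, p(89)=49995925, p(90)=56634173, p(91)=64112359, p(92)=72533807, p(93)=82010177, p(94)=92669720, p(95)=104651419, p(96)=118114304, p(97)=133230930, p(98)=150198136, p(99)=169229875, p(100)=190569292, p(101)=214481126, p(102)=241265379, p(103)=271248950, p(104)=304801365, p(105)=342325709, p(106)=384276336, p(107)=431149389, p(108)=483502844, p(109)=541946240, p(110)=607163746, p(111)=679903203, p(112)=761002156, p(113)=851376628, p(114)=952050665, p(115)=1064144451, p(116)=1188908248, p(117)=1327710076, p(118)=1482074143, p(119)=1653668665, p(120)=1844349560, p(121)=2056148051, p(122)=2291320912, p(123)=2552338241, p(124)=2841940500, p(125)=3163127352, p(126)=3519222692, p(127)=3913864295, p(128)=4351078600, p(129)=4835271870, p(130)=5371315400, p(131)=5964539504, p(132)=6620830889, p(133)=7346629512, p(134)=8149040695, p(135)=9035836076, p(136)=10015581680, p(137)=11097645016, p(138)=12292341831, p(139)=13610949895, p(140)=15065878135, p(141)=16670689208, p(142)=18440293320, p(143)=20390982757, p(144)=22540654445, p(145)=24908858009, p(146)=27517052599, p(147)=30388671978, p(148)=33549419497.
Final step: p(149) = p(148) + p(147) - p(144) - p(142) + p(137) + p(134) - p(127) - p(123) + p(114) + p(109) - p(98) - p(92) + p(79) + p(72) - p(57) - p(49) + p(32) + p(23) - p(4)
= 33549419497 + 30388671978 - 22540654445 - 18440293320 + 11097645016 + 8149040695 - 3913864295 - 2552338241 + 952050665 + 541946240 - 150198136 - 72533807 + 13848650 + 5392783 - 614154 - 173525 + 8349 + 1255 - 5
= 37027355200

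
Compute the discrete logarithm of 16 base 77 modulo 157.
120

Baby-step giant-step with step n = ⌈√157⌉ = 13.
Baby steps 77^j mod 157 (j:value) for j=0..12: 0:1, 1:77, 2:120, 3:134, 4:113, 5:66, 6:58, 7:70, 8:52, 9:79, 10:117, 11:60, 12:67.
Giant-step multiplier: 77^(-13) ≡ 77^(156-13) = 77^143 ≡ 107 (mod 157).
Giant steps γ_i = 16·107^i mod 157: γ_0=16, γ_1=142, γ_2=122, γ_3=23, γ_4=106, γ_5=38, γ_6=141, γ_7=15, γ_8=35, γ_9=134 (in table at j=3).
x = i·n + j = 9·13 + 3 = 120.
Check: 77^120 ≡ 16 (mod 157).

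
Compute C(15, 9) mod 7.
0

Using Lucas' theorem:
Write n=15 and k=9 in base 7:
n in base 7: [2, 1]
k in base 7: [1, 2]
C(15,9) mod 7 = ∏ C(n_i, k_i) mod 7
Digit binomials (mod 7): C(2,1) = 2; C(1,2) = 0 (k_i > n_i)
Product: 2 × 0 = 0 ≡ 0 (mod 7)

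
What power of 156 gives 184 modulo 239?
67

Baby-step giant-step with step n = ⌈√239⌉ = 16.
Baby steps 156^j mod 239 (j:value) for j=0..15: 0:1, 1:156, 2:197, 3:140, 4:91, 5:95, 6:2, 7:73, 8:155, 9:41, 10:182, 11:190, 12:4, 13:146, 14:71, 15:82.
Giant-step multiplier: 156^(-16) ≡ 156^(238-16) = 156^222 ≡ 174 (mod 239).
Giant steps γ_i = 184·174^i mod 239: γ_0=184, γ_1=229, γ_2=172, γ_3=53, γ_4=140 (in table at j=3).
x = i·n + j = 4·16 + 3 = 67.
Check: 156^67 ≡ 184 (mod 239).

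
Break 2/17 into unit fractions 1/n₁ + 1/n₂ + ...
1/9 + 1/153

Greedy algorithm:
2/17: ceiling(17/2) = 9, use 1/9
1/153: ceiling(153/1) = 153, use 1/153
Result: 2/17 = 1/9 + 1/153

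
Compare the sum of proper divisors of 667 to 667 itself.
deficient

Proper divisors of 667: sum = 1 + 23 + 29 = 53
Since 53 < 667, 667 is deficient.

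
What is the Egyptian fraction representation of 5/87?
1/18 + 1/522

Greedy algorithm:
5/87: ceiling(87/5) = 18, use 1/18
1/522: ceiling(522/1) = 522, use 1/522
Result: 5/87 = 1/18 + 1/522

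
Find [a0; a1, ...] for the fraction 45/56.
[0; 1, 4, 11]

Euclidean algorithm steps:
45 = 0 × 56 + 45
56 = 1 × 45 + 11
45 = 4 × 11 + 1
11 = 11 × 1 + 0
Continued fraction: [0; 1, 4, 11]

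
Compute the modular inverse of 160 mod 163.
54

gcd(160, 163) = 1, so the inverse exists.
Extended Euclidean algorithm on (163, 160):
163 = 1 × 160 + 3  ⟹  3 = (1)·163 + (-1)·160
160 = 53 × 3 + 1  ⟹  1 = (-53)·163 + (54)·160
So (54)·160 ≡ 1 (mod 163), i.e. 160^(-1) ≡ 54 (mod 163).
Check: 160 × 54 = 8640 ≡ 1 (mod 163)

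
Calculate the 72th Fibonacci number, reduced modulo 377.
233

Matrix identity: Q^n = [[F_(n+1), F_n], [F_n, F_(n-1)]] with Q = [[1,1],[1,0]].
n = 72 = 1001000₂. Square-and-multiply, entries mod 377:
Q^1 = [[1,1],[1,0]]
Q^2 = (Q^1)² = [[2,1],[1,1]]
Q^4 = (Q^2)² = [[5,3],[3,2]]
Q^9 = (Q^4)²·Q = [[55,34],[34,21]]
Q^18 = (Q^9)² = [[34,322],[322,89]]
Q^36 = (Q^18)² = [[34,21],[21,13]]
Q^72 = (Q^36)² = [[89,233],[233,233]]
F_72 mod 377 = Q^72[0][1] = 233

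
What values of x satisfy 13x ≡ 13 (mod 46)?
x ≡ 1 (mod 46)

gcd(13, 46) = 1, which divides 13, so solutions exist.
Find 13^(-1) mod 46 by the extended Euclidean algorithm:
46 = 3 × 13 + 7  ⟹  7 = (1)·46 + (-3)·13
13 = 1 × 7 + 6  ⟹  6 = (-1)·46 + (4)·13
7 = 1 × 6 + 1  ⟹  1 = (2)·46 + (-7)·13
So (-7)·13 ≡ 1 (mod 46), i.e. 13^(-1) ≡ -7 ≡ 39 (mod 46).
x ≡ 39 × 13 = 507 ≡ 1 (mod 46).
Check: 13 × 1 = 13 ≡ 13 (mod 46).
Unique solution: x ≡ 1 (mod 46)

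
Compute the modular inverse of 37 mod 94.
61

gcd(37, 94) = 1, so the inverse exists.
Extended Euclidean algorithm on (94, 37):
94 = 2 × 37 + 20  ⟹  20 = (1)·94 + (-2)·37
37 = 1 × 20 + 17  ⟹  17 = (-1)·94 + (3)·37
20 = 1 × 17 + 3  ⟹  3 = (2)·94 + (-5)·37
17 = 5 × 3 + 2  ⟹  2 = (-11)·94 + (28)·37
3 = 1 × 2 + 1  ⟹  1 = (13)·94 + (-33)·37
So (-33)·37 ≡ 1 (mod 94), i.e. 37^(-1) ≡ -33 ≡ 61 (mod 94).
Check: 37 × 61 = 2257 ≡ 1 (mod 94)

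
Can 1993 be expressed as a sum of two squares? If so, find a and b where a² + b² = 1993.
12² + 43² (a=12, b=43)

Factorization: 1993 = 1993
By Fermat: n is sum of two squares iff every prime p ≡ 3 (mod 4) appears to even power.
All primes ≡ 3 (mod 4) appear to even power.
Search a = 0, 1, 2, … for 1993 - a² a perfect square: first hit at a = 12: 1993 - 144 = 1849 = 43².
1993 = 12² + 43² = 144 + 1849 ✓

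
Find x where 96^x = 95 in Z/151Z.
92

Baby-step giant-step with step n = ⌈√151⌉ = 13.
Baby steps 96^j mod 151 (j:value) for j=0..12: 0:1, 1:96, 2:5, 3:27, 4:25, 5:135, 6:125, 7:71, 8:21, 9:53, 10:105, 11:114, 12:72.
Giant-step multiplier: 96^(-13) ≡ 96^(150-13) = 96^137 ≡ 111 (mod 151).
Giant steps γ_i = 95·111^i mod 151: γ_0=95, γ_1=126, γ_2=94, γ_3=15, γ_4=4, γ_5=142, γ_6=58, γ_7=96 (in table at j=1).
x = i·n + j = 7·13 + 1 = 92.
Check: 96^92 ≡ 95 (mod 151).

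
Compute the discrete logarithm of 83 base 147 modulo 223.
92

Baby-step giant-step with step n = ⌈√223⌉ = 15.
Baby steps 147^j mod 223 (j:value) for j=0..14: 0:1, 1:147, 2:201, 3:111, 4:38, 5:11, 6:56, 7:204, 8:106, 9:195, 10:121, 11:170, 12:14, 13:51, 14:138.
Giant-step multiplier: 147^(-15) ≡ 147^(222-15) = 147^207 ≡ 191 (mod 223).
Giant steps γ_i = 83·191^i mod 223: γ_0=83, γ_1=20, γ_2=29, γ_3=187, γ_4=37, γ_5=154, γ_6=201 (in table at j=2).
x = i·n + j = 6·15 + 2 = 92.
Check: 147^92 ≡ 83 (mod 223).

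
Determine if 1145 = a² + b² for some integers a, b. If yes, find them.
11² + 32² (a=11, b=32)

Factorization: 1145 = 5 × 229
By Fermat: n is sum of two squares iff every prime p ≡ 3 (mod 4) appears to even power.
All primes ≡ 3 (mod 4) appear to even power.
Search a = 0, 1, 2, … for 1145 - a² a perfect square: first hit at a = 11: 1145 - 121 = 1024 = 32².
1145 = 11² + 32² = 121 + 1024 ✓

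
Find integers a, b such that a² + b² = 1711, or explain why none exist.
Not possible

Factorization: 1711 = 29 × 59
By Fermat: n is sum of two squares iff every prime p ≡ 3 (mod 4) appears to even power.
Prime(s) ≡ 3 (mod 4) with odd exponent: [(59, 1)]
Therefore 1711 cannot be expressed as a² + b².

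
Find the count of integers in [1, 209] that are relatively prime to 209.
180

209 = 11 × 19
φ(n) = n × ∏(1 - 1/p) for each prime p dividing n
φ(209) = 209 × (1 - 1/11) × (1 - 1/19) = 180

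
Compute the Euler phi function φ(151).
150

151 = 151
φ(n) = n × ∏(1 - 1/p) for each prime p dividing n
φ(151) = 151 × (1 - 1/151) = 150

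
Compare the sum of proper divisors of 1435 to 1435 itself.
deficient

Proper divisors of 1435: sum = 1 + 5 + 7 + 35 + 41 + 205 + 287 = 581
Since 581 < 1435, 1435 is deficient.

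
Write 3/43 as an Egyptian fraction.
1/15 + 1/323 + 1/208335

Greedy algorithm:
3/43: ceiling(43/3) = 15, use 1/15
2/645: ceiling(645/2) = 323, use 1/323
1/208335: ceiling(208335/1) = 208335, use 1/208335
Result: 3/43 = 1/15 + 1/323 + 1/208335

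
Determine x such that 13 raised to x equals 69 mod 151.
56

Baby-step giant-step with step n = ⌈√151⌉ = 13.
Baby steps 13^j mod 151 (j:value) for j=0..12: 0:1, 1:13, 2:18, 3:83, 4:22, 5:135, 6:94, 7:14, 8:31, 9:101, 10:105, 11:6, 12:78.
Giant-step multiplier: 13^(-13) ≡ 13^(150-13) = 13^137 ≡ 7 (mod 151).
Giant steps γ_i = 69·7^i mod 151: γ_0=69, γ_1=30, γ_2=59, γ_3=111, γ_4=22 (in table at j=4).
x = i·n + j = 4·13 + 4 = 56.
Check: 13^56 ≡ 69 (mod 151).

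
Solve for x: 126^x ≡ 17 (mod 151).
92

Baby-step giant-step with step n = ⌈√151⌉ = 13.
Baby steps 126^j mod 151 (j:value) for j=0..12: 0:1, 1:126, 2:21, 3:79, 4:139, 5:149, 6:50, 7:109, 8:144, 9:24, 10:4, 11:51, 12:84.
Giant-step multiplier: 126^(-13) ≡ 126^(150-13) = 126^137 ≡ 54 (mod 151).
Giant steps γ_i = 17·54^i mod 151: γ_0=17, γ_1=12, γ_2=44, γ_3=111, γ_4=105, γ_5=83, γ_6=103, γ_7=126 (in table at j=1).
x = i·n + j = 7·13 + 1 = 92.
Check: 126^92 ≡ 17 (mod 151).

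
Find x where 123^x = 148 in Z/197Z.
66

Baby-step giant-step with step n = ⌈√197⌉ = 15.
Baby steps 123^j mod 197 (j:value) for j=0..14: 0:1, 1:123, 2:157, 3:5, 4:24, 5:194, 6:25, 7:120, 8:182, 9:125, 10:9, 11:122, 12:34, 13:45, 14:19.
Giant-step multiplier: 123^(-15) ≡ 123^(196-15) = 123^181 ≡ 124 (mod 197).
Giant steps γ_i = 148·124^i mod 197: γ_0=148, γ_1=31, γ_2=101, γ_3=113, γ_4=25 (in table at j=6).
x = i·n + j = 4·15 + 6 = 66.
Check: 123^66 ≡ 148 (mod 197).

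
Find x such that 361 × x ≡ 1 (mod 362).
361

gcd(361, 362) = 1, so the inverse exists.
Extended Euclidean algorithm on (362, 361):
362 = 1 × 361 + 1  ⟹  1 = (1)·362 + (-1)·361
So (-1)·361 ≡ 1 (mod 362), i.e. 361^(-1) ≡ -1 ≡ 361 (mod 362).
Check: 361 × 361 = 130321 ≡ 1 (mod 362)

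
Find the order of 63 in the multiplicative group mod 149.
37

149 is prime, so ord(63) divides φ(149) = 148.
Divisors of 148: 1, 2, 4, 37, 74, 148.
Repeated squaring: 63^1 ≡ 63, 63^2 ≡ 95, 63^4 ≡ 85, 63^8 ≡ 73, 63^16 ≡ 114, 63^32 ≡ 33, 63^64 ≡ 46, 63^128 ≡ 30 (mod 149).
Test 63^d mod 149 for each divisor d in increasing order:
63^1 ≡ 63
63^2 ≡ 95
63^4 ≡ 85
63^37 = 63^32·63^4·63^1 ≡ 1  ← first divisor giving 1
The order is 37.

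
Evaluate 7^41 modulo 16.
7

Repeated squaring. Binary of 41 = 101001.
7^1 ≡ 7 (mod 16); 7^2 ≡ 1 (mod 16); 7^4 ≡ 1 (mod 16); 7^8 ≡ 1 (mod 16); 7^16 ≡ 1 (mod 16); 7^32 ≡ 1 (mod 16)
7^41 = 7^1 × 7^8 × 7^32 ≡ 7 (mod 16)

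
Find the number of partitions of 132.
6620830889

p(n) counts ways to write n as a sum of positive integers (order ignored).
Euler's pentagonal recurrence: p(k) = p(k-1) + p(k-2) - p(k-5) - p(k-7) + p(k-12) + p(k-15) - ... (offsets j(3j∓1)/2, signs ++--, p(0)=1, p(<0)=0).
DP table for k = 0..131: p(0)=1, p(1)=1, p(2)=2, p(3)=3, p(4)=5, p(5)=7, p(6)=11, p(7)=15, p(8)=22, p(9)=30, p(10)=42, p(11)=56, p(12)=77, p(13)=101, p(14)=135, p(15)=176, p(16)=231, p(17)=297, p(18)=385, p(19)=490, p(20)=627, p(21)=792, p(22)=1002, p(23)=1255, p(24)=1575, p(25)=1958, p(26)=2436, p(27)=3010, p(28)=3718, p(29)=4565, p(30)=5604, p(31)=6842, p(32)=8349, p(33)=10143, p(34)=12310, p(35)=14883, p(36)=17977, p(37)=21637, p(38)=26015, p(39)=31185, p(40)=37338, p(41)=44583, p(42)=53174, p(43)=63261, p(44)=75175, p(45)=89134, p(46)=105558, p(47)=124754, p(48)=147273, p(49)=173525, p(50)=204226, p(51)=239943, p(52)=281589, p(53)=329931, p(54)=386155, p(55)=451276, p(56)=526823, p(57)=614154, p(58)=715220, p(59)=831820, p(60)=966467, p(61)=1121505, p(62)=1300156, p(63)=1505499, p(64)=1741630, p(65)=2012558, p(66)=2323520, p(67)=2679689, p(68)=3087735, p(69)=3554345, p(70)=4087968, p(71)=4697205, p(72)=5392783, p(73)=6185689, p(74)=7089500, p(75)=8118264, p(76)=9289091, p(77)=10619863, p(78)=12132164, p(79)=13848650, p(80)=15796476, p(81)=18004327, p(82)=20506255, p(83)=23338469, p(84)=26543660, p(85)=30167357, p(86)=34262962, p(87)=38887673, p(88)=44108109, p(89)=49995925, p(90)=56634173, p(91)=64112359, p(92)=72533807, p(93)=82010177, p(94)=92669720, p(95)=104651419, p(96)=118114304, p(97)=133230930, p(98)=150198136, p(99)=169229875, p(100)=190569292, p(101)=214481126, p(102)=241265379, p(103)=271248950, p(104)=304801365, p(105)=342325709, p(106)=384276336, p(107)=431149389, p(108)=483502844, p(109)=541946240, p(110)=607163746, p(111)=679903203, p(112)=761002156, p(113)=851376628, p(114)=952050665, p(115)=1064144451, p(116)=1188908248, p(117)=1327710076, p(118)=1482074143, p(119)=1653668665, p(120)=1844349560, p(121)=2056148051, p(122)=2291320912, p(123)=2552338241, p(124)=2841940500, p(125)=3163127352, p(126)=3519222692, p(127)=3913864295, p(128)=4351078600, p(129)=4835271870, p(130)=5371315400, p(131)=5964539504.
Final step: p(132) = p(131) + p(130) - p(127) - p(125) + p(120) + p(117) - p(110) - p(106) + p(97) + p(92) - p(81) - p(75) + p(62) + p(55) - p(40) - p(32) + p(15) + p(6)
= 5964539504 + 5371315400 - 3913864295 - 3163127352 + 1844349560 + 1327710076 - 607163746 - 384276336 + 133230930 + 72533807 - 18004327 - 8118264 + 1300156 + 451276 - 37338 - 8349 + 176 + 11
= 6620830889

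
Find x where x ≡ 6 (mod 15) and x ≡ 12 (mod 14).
96

Using Chinese Remainder Theorem:
M = 15 × 14 = 210
M1 = 14, M2 = 15
y1 = 14^(-1) mod 15 = 14
y2 = 15^(-1) mod 14 = 1
x = (6×14×14 + 12×15×1) mod 210 = 96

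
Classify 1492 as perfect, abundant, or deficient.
deficient

Proper divisors of 1492: sum = 1 + 2 + 4 + 373 + 746 = 1126
Since 1126 < 1492, 1492 is deficient.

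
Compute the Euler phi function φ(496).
240

496 = 2^4 × 31
φ(n) = n × ∏(1 - 1/p) for each prime p dividing n
φ(496) = 496 × (1 - 1/2) × (1 - 1/31) = 240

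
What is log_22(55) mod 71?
47

Baby-step giant-step with step n = ⌈√71⌉ = 9.
Baby steps 22^j mod 71 (j:value) for j=0..8: 0:1, 1:22, 2:58, 3:69, 4:27, 5:26, 6:4, 7:17, 8:19.
Giant-step multiplier: 22^(-9) ≡ 22^(70-9) = 22^61 ≡ 62 (mod 71).
Giant steps γ_i = 55·62^i mod 71: γ_0=55, γ_1=2, γ_2=53, γ_3=20, γ_4=33, γ_5=58 (in table at j=2).
x = i·n + j = 5·9 + 2 = 47.
Check: 22^47 ≡ 55 (mod 71).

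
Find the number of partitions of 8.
22

p(n) counts ways to write n as a sum of positive integers (order ignored).
Examples: 8; 7 + 1; 6 + 2; 6 + 1 + 1; 5 + 3; ... (22 total)
p(8) = 22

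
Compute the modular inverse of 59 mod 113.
23

gcd(59, 113) = 1, so the inverse exists.
Extended Euclidean algorithm on (113, 59):
113 = 1 × 59 + 54  ⟹  54 = (1)·113 + (-1)·59
59 = 1 × 54 + 5  ⟹  5 = (-1)·113 + (2)·59
54 = 10 × 5 + 4  ⟹  4 = (11)·113 + (-21)·59
5 = 1 × 4 + 1  ⟹  1 = (-12)·113 + (23)·59
So (23)·59 ≡ 1 (mod 113), i.e. 59^(-1) ≡ 23 (mod 113).
Check: 59 × 23 = 1357 ≡ 1 (mod 113)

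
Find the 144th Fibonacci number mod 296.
16

Matrix identity: Q^n = [[F_(n+1), F_n], [F_n, F_(n-1)]] with Q = [[1,1],[1,0]].
n = 144 = 10010000₂. Square-and-multiply, entries mod 296:
Q^1 = [[1,1],[1,0]]
Q^2 = (Q^1)² = [[2,1],[1,1]]
Q^4 = (Q^2)² = [[5,3],[3,2]]
Q^9 = (Q^4)²·Q = [[55,34],[34,21]]
Q^18 = (Q^9)² = [[37,216],[216,117]]
Q^36 = (Q^18)² = [[73,112],[112,257]]
Q^72 = (Q^36)² = [[113,256],[256,153]]
Q^144 = (Q^72)² = [[161,16],[16,145]]
F_144 mod 296 = Q^144[0][1] = 16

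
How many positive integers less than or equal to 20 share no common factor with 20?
8

20 = 2^2 × 5
φ(n) = n × ∏(1 - 1/p) for each prime p dividing n
φ(20) = 20 × (1 - 1/2) × (1 - 1/5) = 8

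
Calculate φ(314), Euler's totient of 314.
156

314 = 2 × 157
φ(n) = n × ∏(1 - 1/p) for each prime p dividing n
φ(314) = 314 × (1 - 1/2) × (1 - 1/157) = 156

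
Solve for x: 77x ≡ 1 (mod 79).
39

gcd(77, 79) = 1, so the inverse exists.
Extended Euclidean algorithm on (79, 77):
79 = 1 × 77 + 2  ⟹  2 = (1)·79 + (-1)·77
77 = 38 × 2 + 1  ⟹  1 = (-38)·79 + (39)·77
So (39)·77 ≡ 1 (mod 79), i.e. 77^(-1) ≡ 39 (mod 79).
Check: 77 × 39 = 3003 ≡ 1 (mod 79)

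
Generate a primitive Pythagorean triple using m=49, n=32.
(1377, 3136, 3425)

Euclid's formula: a = m² - n², b = 2mn, c = m² + n²
m = 49, n = 32
a = 49² - 32² = 2401 - 1024 = 1377
b = 2 × 49 × 32 = 3136
c = 49² + 32² = 2401 + 1024 = 3425
Verification: 1377² + 3136² = 1896129 + 9834496 = 11730625 = 3425² ✓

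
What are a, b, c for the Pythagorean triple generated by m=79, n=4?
(6225, 632, 6257)

Euclid's formula: a = m² - n², b = 2mn, c = m² + n²
m = 79, n = 4
a = 79² - 4² = 6241 - 16 = 6225
b = 2 × 79 × 4 = 632
c = 79² + 4² = 6241 + 16 = 6257
Verification: 6225² + 632² = 38750625 + 399424 = 39150049 = 6257² ✓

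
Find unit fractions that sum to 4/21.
1/6 + 1/42

Greedy algorithm:
4/21: ceiling(21/4) = 6, use 1/6
1/42: ceiling(42/1) = 42, use 1/42
Result: 4/21 = 1/6 + 1/42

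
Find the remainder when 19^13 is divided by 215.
149

Repeated squaring. Binary of 13 = 1101.
19^1 ≡ 19 (mod 215); 19^2 ≡ 146 (mod 215); 19^4 ≡ 31 (mod 215); 19^8 ≡ 101 (mod 215)
19^13 = 19^1 × 19^4 × 19^8 ≡ 149 (mod 215)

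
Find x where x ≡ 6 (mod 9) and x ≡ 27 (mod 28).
195

Using Chinese Remainder Theorem:
M = 9 × 28 = 252
M1 = 28, M2 = 9
y1 = 28^(-1) mod 9 = 1
y2 = 9^(-1) mod 28 = 25
x = (6×28×1 + 27×9×25) mod 252 = 195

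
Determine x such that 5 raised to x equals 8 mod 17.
2

Baby-step giant-step with step n = ⌈√17⌉ = 5.
Baby steps 5^j mod 17 (j:value) for j=0..4: 0:1, 1:5, 2:8, 3:6, 4:13.
h = 8 is already in the table at j=2, so x = 2.
Check: 5^2 ≡ 8 (mod 17).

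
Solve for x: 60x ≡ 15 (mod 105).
x ≡ 2 (mod 7)

gcd(60, 105) = 15, which divides 15, so solutions exist.
Divide through by 15: 4x ≡ 1 (mod 7).
Find 4^(-1) mod 7 by the extended Euclidean algorithm:
7 = 1 × 4 + 3  ⟹  3 = (1)·7 + (-1)·4
4 = 1 × 3 + 1  ⟹  1 = (-1)·7 + (2)·4
So (2)·4 ≡ 1 (mod 7), i.e. 4^(-1) ≡ 2 (mod 7).
x ≡ 2 × 1 = 2 ≡ 2 (mod 7).
Check: 60 × 2 = 120 ≡ 15 (mod 105).
x ≡ 2 (mod 7), giving 15 solutions mod 105.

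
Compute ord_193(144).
12

193 is prime, so ord(144) divides φ(193) = 192.
Divisors of 192: 1, 2, 3, 4, 6, 8, 12, 16, 24, 32, 48, 64, 96, 192.
Repeated squaring: 144^1 ≡ 144, 144^2 ≡ 85, 144^4 ≡ 84, 144^8 ≡ 108, 144^16 ≡ 84, 144^32 ≡ 108, 144^64 ≡ 84, 144^128 ≡ 108 (mod 193).
Test 144^d mod 193 for each divisor d in increasing order:
144^1 ≡ 144
144^2 ≡ 85
144^3 = 144^2·144^1 ≡ 81
144^4 ≡ 84
144^6 = 144^4·144^2 ≡ 192
144^8 ≡ 108
144^12 = 144^8·144^4 ≡ 1  ← first divisor giving 1
The order is 12.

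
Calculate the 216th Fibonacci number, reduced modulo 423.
261

Matrix identity: Q^n = [[F_(n+1), F_n], [F_n, F_(n-1)]] with Q = [[1,1],[1,0]].
n = 216 = 11011000₂. Square-and-multiply, entries mod 423:
Q^1 = [[1,1],[1,0]]
Q^3 = (Q^1)²·Q = [[3,2],[2,1]]
Q^6 = (Q^3)² = [[13,8],[8,5]]
Q^13 = (Q^6)²·Q = [[377,233],[233,144]]
Q^27 = (Q^13)²·Q = [[138,146],[146,415]]
Q^54 = (Q^27)² = [[175,368],[368,230]]
Q^108 = (Q^54)² = [[233,144],[144,89]]
Q^216 = (Q^108)² = [[154,261],[261,316]]
F_216 mod 423 = Q^216[0][1] = 261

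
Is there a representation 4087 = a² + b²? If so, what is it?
Not possible

Factorization: 4087 = 61 × 67
By Fermat: n is sum of two squares iff every prime p ≡ 3 (mod 4) appears to even power.
Prime(s) ≡ 3 (mod 4) with odd exponent: [(67, 1)]
Therefore 4087 cannot be expressed as a² + b².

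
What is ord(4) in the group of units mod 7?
3

7 is prime, so ord(4) divides φ(7) = 6.
Divisors of 6: 1, 2, 3, 6.
Repeated squaring: 4^1 ≡ 4, 4^2 ≡ 2, 4^4 ≡ 4 (mod 7).
Test 4^d mod 7 for each divisor d in increasing order:
4^1 ≡ 4
4^2 ≡ 2
4^3 = 4^2·4^1 ≡ 1  ← first divisor giving 1
The order is 3.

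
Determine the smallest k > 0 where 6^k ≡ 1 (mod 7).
2

7 is prime, so ord(6) divides φ(7) = 6.
Divisors of 6: 1, 2, 3, 6.
Repeated squaring: 6^1 ≡ 6, 6^2 ≡ 1, 6^4 ≡ 1 (mod 7).
Test 6^d mod 7 for each divisor d in increasing order:
6^1 ≡ 6
6^2 ≡ 1  ← first divisor giving 1
The order is 2.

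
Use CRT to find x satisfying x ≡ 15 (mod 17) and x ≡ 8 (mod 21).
134

Using Chinese Remainder Theorem:
M = 17 × 21 = 357
M1 = 21, M2 = 17
y1 = 21^(-1) mod 17 = 13
y2 = 17^(-1) mod 21 = 5
x = (15×21×13 + 8×17×5) mod 357 = 134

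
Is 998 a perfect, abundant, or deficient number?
deficient

Proper divisors of 998: sum = 1 + 2 + 499 = 502
Since 502 < 998, 998 is deficient.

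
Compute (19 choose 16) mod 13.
7

Using Lucas' theorem:
Write n=19 and k=16 in base 13:
n in base 13: [1, 6]
k in base 13: [1, 3]
C(19,16) mod 13 = ∏ C(n_i, k_i) mod 13
Digit binomials (mod 13): C(1,1) = 1; C(6,3) = 20 ≡ 7
Product: 1 × 7 = 7 ≡ 7 (mod 13)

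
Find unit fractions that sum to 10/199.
1/20 + 1/3980

Greedy algorithm:
10/199: ceiling(199/10) = 20, use 1/20
1/3980: ceiling(3980/1) = 3980, use 1/3980
Result: 10/199 = 1/20 + 1/3980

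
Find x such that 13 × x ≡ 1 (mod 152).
117

gcd(13, 152) = 1, so the inverse exists.
Extended Euclidean algorithm on (152, 13):
152 = 11 × 13 + 9  ⟹  9 = (1)·152 + (-11)·13
13 = 1 × 9 + 4  ⟹  4 = (-1)·152 + (12)·13
9 = 2 × 4 + 1  ⟹  1 = (3)·152 + (-35)·13
So (-35)·13 ≡ 1 (mod 152), i.e. 13^(-1) ≡ -35 ≡ 117 (mod 152).
Check: 13 × 117 = 1521 ≡ 1 (mod 152)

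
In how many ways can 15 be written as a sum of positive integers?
176

p(n) counts ways to write n as a sum of positive integers (order ignored).
Euler's pentagonal recurrence: p(k) = p(k-1) + p(k-2) - p(k-5) - p(k-7) + p(k-12) + p(k-15) - ... (offsets j(3j∓1)/2, signs ++--, p(0)=1, p(<0)=0).
DP table for k = 0..14: p(0)=1, p(1)=1, p(2)=2, p(3)=3, p(4)=5, p(5)=7, p(6)=11, p(7)=15, p(8)=22, p(9)=30, p(10)=42, p(11)=56, p(12)=77, p(13)=101, p(14)=135.
Final step: p(15) = p(14) + p(13) - p(10) - p(8) + p(3) + p(0)
= 135 + 101 - 42 - 22 + 3 + 1
= 176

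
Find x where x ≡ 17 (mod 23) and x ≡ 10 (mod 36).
730

Using Chinese Remainder Theorem:
M = 23 × 36 = 828
M1 = 36, M2 = 23
y1 = 36^(-1) mod 23 = 16
y2 = 23^(-1) mod 36 = 11
x = (17×36×16 + 10×23×11) mod 828 = 730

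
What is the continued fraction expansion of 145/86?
[1; 1, 2, 5, 2, 2]

Euclidean algorithm steps:
145 = 1 × 86 + 59
86 = 1 × 59 + 27
59 = 2 × 27 + 5
27 = 5 × 5 + 2
5 = 2 × 2 + 1
2 = 2 × 1 + 0
Continued fraction: [1; 1, 2, 5, 2, 2]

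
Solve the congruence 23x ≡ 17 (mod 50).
x ≡ 29 (mod 50)

gcd(23, 50) = 1, which divides 17, so solutions exist.
Find 23^(-1) mod 50 by the extended Euclidean algorithm:
50 = 2 × 23 + 4  ⟹  4 = (1)·50 + (-2)·23
23 = 5 × 4 + 3  ⟹  3 = (-5)·50 + (11)·23
4 = 1 × 3 + 1  ⟹  1 = (6)·50 + (-13)·23
So (-13)·23 ≡ 1 (mod 50), i.e. 23^(-1) ≡ -13 ≡ 37 (mod 50).
x ≡ 37 × 17 = 629 ≡ 29 (mod 50).
Check: 23 × 29 = 667 ≡ 17 (mod 50).
Unique solution: x ≡ 29 (mod 50)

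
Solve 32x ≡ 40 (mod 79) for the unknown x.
x ≡ 21 (mod 79)

gcd(32, 79) = 1, which divides 40, so solutions exist.
Find 32^(-1) mod 79 by the extended Euclidean algorithm:
79 = 2 × 32 + 15  ⟹  15 = (1)·79 + (-2)·32
32 = 2 × 15 + 2  ⟹  2 = (-2)·79 + (5)·32
15 = 7 × 2 + 1  ⟹  1 = (15)·79 + (-37)·32
So (-37)·32 ≡ 1 (mod 79), i.e. 32^(-1) ≡ -37 ≡ 42 (mod 79).
x ≡ 42 × 40 = 1680 ≡ 21 (mod 79).
Check: 32 × 21 = 672 ≡ 40 (mod 79).
Unique solution: x ≡ 21 (mod 79)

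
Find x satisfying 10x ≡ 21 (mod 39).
x ≡ 6 (mod 39)

gcd(10, 39) = 1, which divides 21, so solutions exist.
Find 10^(-1) mod 39 by the extended Euclidean algorithm:
39 = 3 × 10 + 9  ⟹  9 = (1)·39 + (-3)·10
10 = 1 × 9 + 1  ⟹  1 = (-1)·39 + (4)·10
So (4)·10 ≡ 1 (mod 39), i.e. 10^(-1) ≡ 4 (mod 39).
x ≡ 4 × 21 = 84 ≡ 6 (mod 39).
Check: 10 × 6 = 60 ≡ 21 (mod 39).
Unique solution: x ≡ 6 (mod 39)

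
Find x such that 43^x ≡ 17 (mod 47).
26

Baby-step giant-step with step n = ⌈√47⌉ = 7.
Baby steps 43^j mod 47 (j:value) for j=0..6: 0:1, 1:43, 2:16, 3:30, 4:21, 5:10, 6:7.
Giant-step multiplier: 43^(-7) ≡ 43^(46-7) = 43^39 ≡ 5 (mod 47).
Giant steps γ_i = 17·5^i mod 47: γ_0=17, γ_1=38, γ_2=2, γ_3=10 (in table at j=5).
x = i·n + j = 3·7 + 5 = 26.
Check: 43^26 ≡ 17 (mod 47).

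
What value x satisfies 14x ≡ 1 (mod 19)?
15

gcd(14, 19) = 1, so the inverse exists.
Extended Euclidean algorithm on (19, 14):
19 = 1 × 14 + 5  ⟹  5 = (1)·19 + (-1)·14
14 = 2 × 5 + 4  ⟹  4 = (-2)·19 + (3)·14
5 = 1 × 4 + 1  ⟹  1 = (3)·19 + (-4)·14
So (-4)·14 ≡ 1 (mod 19), i.e. 14^(-1) ≡ -4 ≡ 15 (mod 19).
Check: 14 × 15 = 210 ≡ 1 (mod 19)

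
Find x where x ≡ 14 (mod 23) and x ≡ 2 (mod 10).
152

Using Chinese Remainder Theorem:
M = 23 × 10 = 230
M1 = 10, M2 = 23
y1 = 10^(-1) mod 23 = 7
y2 = 23^(-1) mod 10 = 7
x = (14×10×7 + 2×23×7) mod 230 = 152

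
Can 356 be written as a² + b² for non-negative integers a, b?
10² + 16² (a=10, b=16)

Factorization: 356 = 2^2 × 89
By Fermat: n is sum of two squares iff every prime p ≡ 3 (mod 4) appears to even power.
All primes ≡ 3 (mod 4) appear to even power.
Search a = 0, 1, 2, … for 356 - a² a perfect square: first hit at a = 10: 356 - 100 = 256 = 16².
356 = 10² + 16² = 100 + 256 ✓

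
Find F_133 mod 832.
377

Matrix identity: Q^n = [[F_(n+1), F_n], [F_n, F_(n-1)]] with Q = [[1,1],[1,0]].
n = 133 = 10000101₂. Square-and-multiply, entries mod 832:
Q^1 = [[1,1],[1,0]]
Q^2 = (Q^1)² = [[2,1],[1,1]]
Q^4 = (Q^2)² = [[5,3],[3,2]]
Q^8 = (Q^4)² = [[34,21],[21,13]]
Q^16 = (Q^8)² = [[765,155],[155,610]]
Q^33 = (Q^16)²·Q = [[359,226],[226,133]]
Q^66 = (Q^33)² = [[245,536],[536,541]]
Q^133 = (Q^66)²·Q = [[681,377],[377,304]]
F_133 mod 832 = Q^133[0][1] = 377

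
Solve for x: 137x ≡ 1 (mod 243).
149

gcd(137, 243) = 1, so the inverse exists.
Extended Euclidean algorithm on (243, 137):
243 = 1 × 137 + 106  ⟹  106 = (1)·243 + (-1)·137
137 = 1 × 106 + 31  ⟹  31 = (-1)·243 + (2)·137
106 = 3 × 31 + 13  ⟹  13 = (4)·243 + (-7)·137
31 = 2 × 13 + 5  ⟹  5 = (-9)·243 + (16)·137
13 = 2 × 5 + 3  ⟹  3 = (22)·243 + (-39)·137
5 = 1 × 3 + 2  ⟹  2 = (-31)·243 + (55)·137
3 = 1 × 2 + 1  ⟹  1 = (53)·243 + (-94)·137
So (-94)·137 ≡ 1 (mod 243), i.e. 137^(-1) ≡ -94 ≡ 149 (mod 243).
Check: 137 × 149 = 20413 ≡ 1 (mod 243)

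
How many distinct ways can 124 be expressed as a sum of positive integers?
2841940500

p(n) counts ways to write n as a sum of positive integers (order ignored).
Euler's pentagonal recurrence: p(k) = p(k-1) + p(k-2) - p(k-5) - p(k-7) + p(k-12) + p(k-15) - ... (offsets j(3j∓1)/2, signs ++--, p(0)=1, p(<0)=0).
DP table for k = 0..123: p(0)=1, p(1)=1, p(2)=2, p(3)=3, p(4)=5, p(5)=7, p(6)=11, p(7)=15, p(8)=22, p(9)=30, p(10)=42, p(11)=56, p(12)=77, p(13)=101, p(14)=135, p(15)=176, p(16)=231, p(17)=297, p(18)=385, p(19)=490, p(20)=627, p(21)=792, p(22)=1002, p(23)=1255, p(24)=1575, p(25)=1958, p(26)=2436, p(27)=3010, p(28)=3718, p(29)=4565, p(30)=5604, p(31)=6842, p(32)=8349, p(33)=10143, p(34)=12310, p(35)=14883, p(36)=17977, p(37)=21637, p(38)=26015, p(39)=31185, p(40)=37338, p(41)=44583, p(42)=53174, p(43)=63261, p(44)=75175, p(45)=89134, p(46)=105558, p(47)=124754, p(48)=147273, p(49)=173525, p(50)=204226, p(51)=239943, p(52)=281589, p(53)=329931, p(54)=386155, p(55)=451276, p(56)=526823, p(57)=614154, p(58)=715220, p(59)=831820, p(60)=966467, p(61)=1121505, p(62)=1300156, p(63)=1505499, p(64)=1741630, p(65)=2012558, p(66)=2323520, p(67)=2679689, p(68)=3087735, p(69)=3554345, p(70)=4087968, p(71)=4697205, p(72)=5392783, p(73)=6185689, p(74)=7089500, p(75)=8118264, p(76)=9289091, p(77)=10619863, p(78)=12132164, p(79)=13848650, p(80)=15796476, p(81)=18004327, p(82)=20506255, p(83)=23338469, p(84)=26543660, p(85)=30167357, p(86)=34262962, p(87)=38887673, p(88)=44108109, p(89)=49995925, p(90)=56634173, p(91)=64112359, p(92)=72533807, p(93)=82010177, p(94)=92669720, p(95)=104651419, p(96)=118114304, p(97)=133230930, p(98)=150198136, p(99)=169229875, p(100)=190569292, p(101)=214481126, p(102)=241265379, p(103)=271248950, p(104)=304801365, p(105)=342325709, p(106)=384276336, p(107)=431149389, p(108)=483502844, p(109)=541946240, p(110)=607163746, p(111)=679903203, p(112)=761002156, p(113)=851376628, p(114)=952050665, p(115)=1064144451, p(116)=1188908248, p(117)=1327710076, p(118)=1482074143, p(119)=1653668665, p(120)=1844349560, p(121)=2056148051, p(122)=2291320912, p(123)=2552338241.
Final step: p(124) = p(123) + p(122) - p(119) - p(117) + p(112) + p(109) - p(102) - p(98) + p(89) + p(84) - p(73) - p(67) + p(54) + p(47) - p(32) - p(24) + p(7)
= 2552338241 + 2291320912 - 1653668665 - 1327710076 + 761002156 + 541946240 - 241265379 - 150198136 + 49995925 + 26543660 - 6185689 - 2679689 + 386155 + 124754 - 8349 - 1575 + 15
= 2841940500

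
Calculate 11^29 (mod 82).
29

Repeated squaring. Binary of 29 = 11101.
11^1 ≡ 11 (mod 82); 11^2 ≡ 39 (mod 82); 11^4 ≡ 45 (mod 82); 11^8 ≡ 57 (mod 82); 11^16 ≡ 51 (mod 82)
11^29 = 11^1 × 11^4 × 11^8 × 11^16 ≡ 29 (mod 82)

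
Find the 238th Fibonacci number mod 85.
14

Matrix identity: Q^n = [[F_(n+1), F_n], [F_n, F_(n-1)]] with Q = [[1,1],[1,0]].
n = 238 = 11101110₂. Square-and-multiply, entries mod 85:
Q^1 = [[1,1],[1,0]]
Q^3 = (Q^1)²·Q = [[3,2],[2,1]]
Q^7 = (Q^3)²·Q = [[21,13],[13,8]]
Q^14 = (Q^7)² = [[15,37],[37,63]]
Q^29 = (Q^14)²·Q = [[60,64],[64,81]]
Q^59 = (Q^29)²·Q = [[60,46],[46,14]]
Q^119 = (Q^59)²·Q = [[25,21],[21,4]]
Q^238 = (Q^119)² = [[46,14],[14,32]]
F_238 mod 85 = Q^238[0][1] = 14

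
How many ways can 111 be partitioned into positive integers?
679903203

p(n) counts ways to write n as a sum of positive integers (order ignored).
Euler's pentagonal recurrence: p(k) = p(k-1) + p(k-2) - p(k-5) - p(k-7) + p(k-12) + p(k-15) - ... (offsets j(3j∓1)/2, signs ++--, p(0)=1, p(<0)=0).
DP table for k = 0..110: p(0)=1, p(1)=1, p(2)=2, p(3)=3, p(4)=5, p(5)=7, p(6)=11, p(7)=15, p(8)=22, p(9)=30, p(10)=42, p(11)=56, p(12)=77, p(13)=101, p(14)=135, p(15)=176, p(16)=231, p(17)=297, p(18)=385, p(19)=490, p(20)=627, p(21)=792, p(22)=1002, p(23)=1255, p(24)=1575, p(25)=1958, p(26)=2436, p(27)=3010, p(28)=3718, p(29)=4565, p(30)=5604, p(31)=6842, p(32)=8349, p(33)=10143, p(34)=12310, p(35)=14883, p(36)=17977, p(37)=21637, p(38)=26015, p(39)=31185, p(40)=37338, p(41)=44583, p(42)=53174, p(43)=63261, p(44)=75175, p(45)=89134, p(46)=105558, p(47)=124754, p(48)=147273, p(49)=173525, p(50)=204226, p(51)=239943, p(52)=281589, p(53)=329931, p(54)=386155, p(55)=451276, p(56)=526823, p(57)=614154, p(58)=715220, p(59)=831820, p(60)=966467, p(61)=1121505, p(62)=1300156, p(63)=1505499, p(64)=1741630, p(65)=2012558, p(66)=2323520, p(67)=2679689, p(68)=3087735, p(69)=3554345, p(70)=4087968, p(71)=4697205, p(72)=5392783, p(73)=6185689, p(74)=7089500, p(75)=8118264, p(76)=9289091, p(77)=10619863, p(78)=12132164, p(79)=13848650, p(80)=15796476, p(81)=18004327, p(82)=20506255, p(83)=23338469, p(84)=26543660, p(85)=30167357, p(86)=34262962, p(87)=38887673, p(88)=44108109, p(89)=49995925, p(90)=56634173, p(91)=64112359, p(92)=72533807, p(93)=82010177, p(94)=92669720, p(95)=104651419, p(96)=118114304, p(97)=133230930, p(98)=150198136, p(99)=169229875, p(100)=190569292, p(101)=214481126, p(102)=241265379, p(103)=271248950, p(104)=304801365, p(105)=342325709, p(106)=384276336, p(107)=431149389, p(108)=483502844, p(109)=541946240, p(110)=607163746.
Final step: p(111) = p(110) + p(109) - p(106) - p(104) + p(99) + p(96) - p(89) - p(85) + p(76) + p(71) - p(60) - p(54) + p(41) + p(34) - p(19) - p(11)
= 607163746 + 541946240 - 384276336 - 304801365 + 169229875 + 118114304 - 49995925 - 30167357 + 9289091 + 4697205 - 966467 - 386155 + 44583 + 12310 - 490 - 56
= 679903203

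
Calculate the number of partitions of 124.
2841940500

p(n) counts ways to write n as a sum of positive integers (order ignored).
Euler's pentagonal recurrence: p(k) = p(k-1) + p(k-2) - p(k-5) - p(k-7) + p(k-12) + p(k-15) - ... (offsets j(3j∓1)/2, signs ++--, p(0)=1, p(<0)=0).
DP table for k = 0..123: p(0)=1, p(1)=1, p(2)=2, p(3)=3, p(4)=5, p(5)=7, p(6)=11, p(7)=15, p(8)=22, p(9)=30, p(10)=42, p(11)=56, p(12)=77, p(13)=101, p(14)=135, p(15)=176, p(16)=231, p(17)=297, p(18)=385, p(19)=490, p(20)=627, p(21)=792, p(22)=1002, p(23)=1255, p(24)=1575, p(25)=1958, p(26)=2436, p(27)=3010, p(28)=3718, p(29)=4565, p(30)=5604, p(31)=6842, p(32)=8349, p(33)=10143, p(34)=12310, p(35)=14883, p(36)=17977, p(37)=21637, p(38)=26015, p(39)=31185, p(40)=37338, p(41)=44583, p(42)=53174, p(43)=63261, p(44)=75175, p(45)=89134, p(46)=105558, p(47)=124754, p(48)=147273, p(49)=173525, p(50)=204226, p(51)=239943, p(52)=281589, p(53)=329931, p(54)=386155, p(55)=451276, p(56)=526823, p(57)=614154, p(58)=715220, p(59)=831820, p(60)=966467, p(61)=1121505, p(62)=1300156, p(63)=1505499, p(64)=1741630, p(65)=2012558, p(66)=2323520, p(67)=2679689, p(68)=3087735, p(69)=3554345, p(70)=4087968, p(71)=4697205, p(72)=5392783, p(73)=6185689, p(74)=7089500, p(75)=8118264, p(76)=9289091, p(77)=10619863, p(78)=12132164, p(79)=13848650, p(80)=15796476, p(81)=18004327, p(82)=20506255, p(83)=23338469, p(84)=26543660, p(85)=30167357, p(86)=34262962, p(87)=38887673, p(88)=44108109, p(89)=49995925, p(90)=56634173, p(91)=64112359, p(92)=72533807, p(93)=82010177, p(94)=92669720, p(95)=104651419, p(96)=118114304, p(97)=133230930, p(98)=150198136, p(99)=169229875, p(100)=190569292, p(101)=214481126, p(102)=241265379, p(103)=271248950, p(104)=304801365, p(105)=342325709, p(106)=384276336, p(107)=431149389, p(108)=483502844, p(109)=541946240, p(110)=607163746, p(111)=679903203, p(112)=761002156, p(113)=851376628, p(114)=952050665, p(115)=1064144451, p(116)=1188908248, p(117)=1327710076, p(118)=1482074143, p(119)=1653668665, p(120)=1844349560, p(121)=2056148051, p(122)=2291320912, p(123)=2552338241.
Final step: p(124) = p(123) + p(122) - p(119) - p(117) + p(112) + p(109) - p(102) - p(98) + p(89) + p(84) - p(73) - p(67) + p(54) + p(47) - p(32) - p(24) + p(7)
= 2552338241 + 2291320912 - 1653668665 - 1327710076 + 761002156 + 541946240 - 241265379 - 150198136 + 49995925 + 26543660 - 6185689 - 2679689 + 386155 + 124754 - 8349 - 1575 + 15
= 2841940500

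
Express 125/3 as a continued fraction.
[41; 1, 2]

Euclidean algorithm steps:
125 = 41 × 3 + 2
3 = 1 × 2 + 1
2 = 2 × 1 + 0
Continued fraction: [41; 1, 2]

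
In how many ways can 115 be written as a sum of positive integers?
1064144451

p(n) counts ways to write n as a sum of positive integers (order ignored).
Euler's pentagonal recurrence: p(k) = p(k-1) + p(k-2) - p(k-5) - p(k-7) + p(k-12) + p(k-15) - ... (offsets j(3j∓1)/2, signs ++--, p(0)=1, p(<0)=0).
DP table for k = 0..114: p(0)=1, p(1)=1, p(2)=2, p(3)=3, p(4)=5, p(5)=7, p(6)=11, p(7)=15, p(8)=22, p(9)=30, p(10)=42, p(11)=56, p(12)=77, p(13)=101, p(14)=135, p(15)=176, p(16)=231, p(17)=297, p(18)=385, p(19)=490, p(20)=627, p(21)=792, p(22)=1002, p(23)=1255, p(24)=1575, p(25)=1958, p(26)=2436, p(27)=3010, p(28)=3718, p(29)=4565, p(30)=5604, p(31)=6842, p(32)=8349, p(33)=10143, p(34)=12310, p(35)=14883, p(36)=17977, p(37)=21637, p(38)=26015, p(39)=31185, p(40)=37338, p(41)=44583, p(42)=53174, p(43)=63261, p(44)=75175, p(45)=89134, p(46)=105558, p(47)=124754, p(48)=147273, p(49)=173525, p(50)=204226, p(51)=239943, p(52)=281589, p(53)=329931, p(54)=386155, p(55)=451276, p(56)=526823, p(57)=614154, p(58)=715220, p(59)=831820, p(60)=966467, p(61)=1121505, p(62)=1300156, p(63)=1505499, p(64)=1741630, p(65)=2012558, p(66)=2323520, p(67)=2679689, p(68)=3087735, p(69)=3554345, p(70)=4087968, p(71)=4697205, p(72)=5392783, p(73)=6185689, p(74)=7089500, p(75)=8118264, p(76)=9289091, p(77)=10619863, p(78)=12132164, p(79)=13848650, p(80)=15796476, p(81)=18004327, p(82)=20506255, p(83)=23338469, p(84)=26543660, p(85)=30167357, p(86)=34262962, p(87)=38887673, p(88)=44108109, p(89)=49995925, p(90)=56634173, p(91)=64112359, p(92)=72533807, p(93)=82010177, p(94)=92669720, p(95)=104651419, p(96)=118114304, p(97)=133230930, p(98)=150198136, p(99)=169229875, p(100)=190569292, p(101)=214481126, p(102)=241265379, p(103)=271248950, p(104)=304801365, p(105)=342325709, p(106)=384276336, p(107)=431149389, p(108)=483502844, p(109)=541946240, p(110)=607163746, p(111)=679903203, p(112)=761002156, p(113)=851376628, p(114)=952050665.
Final step: p(115) = p(114) + p(113) - p(110) - p(108) + p(103) + p(100) - p(93) - p(89) + p(80) + p(75) - p(64) - p(58) + p(45) + p(38) - p(23) - p(15)
= 952050665 + 851376628 - 607163746 - 483502844 + 271248950 + 190569292 - 82010177 - 49995925 + 15796476 + 8118264 - 1741630 - 715220 + 89134 + 26015 - 1255 - 176
= 1064144451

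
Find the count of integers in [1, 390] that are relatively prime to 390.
96

390 = 2 × 3 × 5 × 13
φ(n) = n × ∏(1 - 1/p) for each prime p dividing n
φ(390) = 390 × (1 - 1/2) × (1 - 1/3) × (1 - 1/5) × (1 - 1/13) = 96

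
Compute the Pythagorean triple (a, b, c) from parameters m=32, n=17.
(735, 1088, 1313)

Euclid's formula: a = m² - n², b = 2mn, c = m² + n²
m = 32, n = 17
a = 32² - 17² = 1024 - 289 = 735
b = 2 × 32 × 17 = 1088
c = 32² + 17² = 1024 + 289 = 1313
Verification: 735² + 1088² = 540225 + 1183744 = 1723969 = 1313² ✓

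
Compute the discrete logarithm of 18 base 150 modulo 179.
75

Baby-step giant-step with step n = ⌈√179⌉ = 14.
Baby steps 150^j mod 179 (j:value) for j=0..13: 0:1, 1:150, 2:125, 3:134, 4:52, 5:103, 6:56, 7:166, 8:19, 9:165, 10:48, 11:40, 12:93, 13:167.
Giant-step multiplier: 150^(-14) ≡ 150^(178-14) = 150^164 ≡ 161 (mod 179).
Giant steps γ_i = 18·161^i mod 179: γ_0=18, γ_1=34, γ_2=104, γ_3=97, γ_4=44, γ_5=103 (in table at j=5).
x = i·n + j = 5·14 + 5 = 75.
Check: 150^75 ≡ 18 (mod 179).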